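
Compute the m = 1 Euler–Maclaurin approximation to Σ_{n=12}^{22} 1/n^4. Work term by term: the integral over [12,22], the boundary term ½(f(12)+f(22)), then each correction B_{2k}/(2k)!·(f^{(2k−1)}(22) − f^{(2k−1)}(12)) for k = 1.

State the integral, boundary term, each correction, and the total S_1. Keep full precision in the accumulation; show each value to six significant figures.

S_1 ≈ 0.000189118

∫_12^22 1/x^4 dx evaluates to 0.000161596.
Boundary: ½(f(12) + f(22)) = ½(4.82253e-05 + 4.26883e-06) = 2.62471e-05.
So far: 0.000187844.
Order-1 term: 1/12 · (-7.76152e-07 − (-1.60751e-05)) = 1.27491e-06.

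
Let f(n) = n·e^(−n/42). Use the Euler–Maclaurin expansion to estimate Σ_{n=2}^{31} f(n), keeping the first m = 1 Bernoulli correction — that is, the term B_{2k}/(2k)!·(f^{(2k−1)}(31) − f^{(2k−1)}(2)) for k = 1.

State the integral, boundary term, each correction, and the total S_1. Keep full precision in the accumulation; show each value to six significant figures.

Integral: ∫_2^31 x·e^(−x/42) dx = 296.442.
Endpoint term: (f(2) + f(31))/2 = (1.90699 + 14.8187)/2 = 8.36286.
Running total after boundary: 304.805.
k=1: B_{2}/(2)! × [f^{(1)}(31) − f^{(1)}(2)] = 1/12 × (0.125197 − 0.908092) = -0.0652413.

S_1 ≈ 304.740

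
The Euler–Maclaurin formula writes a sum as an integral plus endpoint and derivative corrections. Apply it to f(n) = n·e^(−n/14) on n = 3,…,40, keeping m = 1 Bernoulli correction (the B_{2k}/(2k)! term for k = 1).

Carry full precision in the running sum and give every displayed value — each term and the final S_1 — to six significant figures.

Integral: ∫_3^40 x·e^(−x/14) dx = 148.675.
Boundary: ½(f(3) + f(40)) = ½(2.42135 + 2.29730) = 2.35933.
So far: 151.034.
k=1: B_{2}/(2)! × [f^{(1)}(40) − f^{(1)}(3)] = 1/12 × (-0.106661 − 0.634164) = -0.0617354.

S_1 ≈ 150.973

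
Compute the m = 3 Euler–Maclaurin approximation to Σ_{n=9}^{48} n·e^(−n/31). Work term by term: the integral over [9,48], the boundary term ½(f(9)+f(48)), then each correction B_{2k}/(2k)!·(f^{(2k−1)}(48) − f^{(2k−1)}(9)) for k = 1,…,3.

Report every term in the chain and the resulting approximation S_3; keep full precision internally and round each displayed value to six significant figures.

∫_9^48 x·e^(−x/31) dx evaluates to 406.913.
Boundary: ½(f(9) + f(48)) = ½(6.73220 + 10.2043) = 8.46827.
Integral + boundary = 415.381.
k=1: B_{2}/(2)! × [f^{(1)}(48) − f^{(1)}(9)] = 1/12 × (-0.116582 − 0.530854) = -0.0539530.
After k=1: 415.328.
k=2: B_{4}/(4)! × [f^{(3)}(48) − f^{(3)}(9)] = −1/720 × (0.000321123 − 0.00210916) = 2.48338e-06.
After k=2: 415.328.
k=3: B_{6}/(6)! × [f^{(5)}(48) − f^{(5)}(9)] = 1/30240 × (7.94547e-07 − 3.81469e-06) = -9.98724e-11.

S_3 ≈ 415.328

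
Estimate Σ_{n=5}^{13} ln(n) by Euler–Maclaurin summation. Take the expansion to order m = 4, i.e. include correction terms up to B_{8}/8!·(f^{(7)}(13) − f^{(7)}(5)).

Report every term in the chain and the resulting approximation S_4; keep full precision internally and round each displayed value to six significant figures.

Integral: ∫_5^13 ln(x) dx = 17.2972.
Endpoint term: (f(5) + f(13))/2 = (1.60944 + 2.56495)/2 = 2.08719.
So far: 19.3843.
Order-1 term: 1/12 · (0.0769231 − 0.200000) = -0.0102564.
Partial sum through k=1: 19.3741.
Order-2 term: −1/720 · (0.000910332 − 0.0160000) = 2.09579e-05.
Partial sum through k=2: 19.3741.
Order-3 term: 1/30240 · (6.46390e-05 − 0.00768000) = -2.51831e-07.
Partial sum through k=3: 19.3741.
Order-4 term: −1/1209600 · (1.14744e-05 − 0.00921600) = 7.60956e-09.

S_4 ≈ 19.3741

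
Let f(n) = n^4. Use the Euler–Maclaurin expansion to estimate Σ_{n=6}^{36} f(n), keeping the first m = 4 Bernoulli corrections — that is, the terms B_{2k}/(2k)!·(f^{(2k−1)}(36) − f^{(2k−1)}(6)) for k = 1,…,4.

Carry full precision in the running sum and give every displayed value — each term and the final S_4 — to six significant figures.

The integral term ∫_6^36 x^4 dx = 1.20917e+07.
½[f(6) + f(36)] = ½[1296.00 + 1.67962e+06] = 840456.
Running total after boundary: 1.29321e+07.
Order-1 term: 1/12 · (186624 − 864.000) = 15480.0.
After k=1: 1.29476e+07.
Order-2 term: −1/720 · (864.000 − 144.000) = -1.00000.
After k=2: 1.29476e+07.
Order-3 term: 1/30240 · (0.00000 − 0.00000) = 0.00000.
After k=3: 1.29476e+07.
Order-4 term: −1/1209600 · (0.00000 − 0.00000) = 0.00000.

S_4 ≈ 1.29476e+07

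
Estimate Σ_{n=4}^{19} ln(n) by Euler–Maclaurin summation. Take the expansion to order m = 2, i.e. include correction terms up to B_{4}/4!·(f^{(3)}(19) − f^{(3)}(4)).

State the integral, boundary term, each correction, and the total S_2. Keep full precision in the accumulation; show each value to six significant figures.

S_2 ≈ 37.5481

The integral term ∫_4^19 ln(x) dx = 35.3992.
Endpoint term: (f(4) + f(19))/2 = (1.38629 + 2.94444)/2 = 2.16537.
Integral + boundary = 37.5645.
Order-1 term: 1/12 · (0.0526316 − 0.250000) = -0.0164474.
Partial sum through k=1: 37.5481.
Order-2 term: −1/720 · (0.000291588 − 0.0312500) = 4.29978e-05.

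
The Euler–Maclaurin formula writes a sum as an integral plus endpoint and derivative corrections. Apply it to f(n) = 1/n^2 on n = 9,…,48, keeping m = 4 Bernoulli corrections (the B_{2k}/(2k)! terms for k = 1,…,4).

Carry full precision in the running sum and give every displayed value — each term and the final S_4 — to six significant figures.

S_4 ≈ 0.0968942

The integral term ∫_9^48 1/x^2 dx = 0.0902778.
Endpoint term: (f(9) + f(48))/2 = (0.0123457 + 0.000434028)/2 = 0.00638985.
Running total after boundary: 0.0966676.
k=1: B_{2}/(2)! × [f^{(1)}(48) − f^{(1)}(9)] = 1/12 × (-1.80845e-05 − (-0.00274348)) = 0.000227117.
After k=1: 0.0968947.
k=2: B_{4}/(4)! × [f^{(3)}(48) − f^{(3)}(9)] = −1/720 × (-9.41901e-08 − (-0.000406442)) = -5.64372e-07.
After k=2: 0.0968942.
k=3: B_{6}/(6)! × [f^{(5)}(48) − f^{(5)}(9)] = 1/30240 × (-1.22643e-09 − (-0.000150534)) = 4.97794e-09.
After k=3: 0.0968942.
k=4: B_{8}/(8)! × [f^{(7)}(48) − f^{(7)}(9)] = −1/1209600 × (-2.98091e-11 − (-0.000104073)) = -8.60391e-11.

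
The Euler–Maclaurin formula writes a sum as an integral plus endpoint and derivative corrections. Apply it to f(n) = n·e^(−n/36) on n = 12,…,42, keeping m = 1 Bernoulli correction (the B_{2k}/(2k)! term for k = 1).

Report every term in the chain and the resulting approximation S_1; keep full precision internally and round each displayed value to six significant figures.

Integral: ∫_12^42 x·e^(−x/36) dx = 363.746.
Endpoint term: (f(12) + f(42))/2 = (8.59838 + 13.0789)/2 = 10.8387.
Integral + boundary = 374.585.
Order-1 term: 1/12 · (-0.0519005 − 0.477688) = -0.0441323.

S_1 ≈ 374.540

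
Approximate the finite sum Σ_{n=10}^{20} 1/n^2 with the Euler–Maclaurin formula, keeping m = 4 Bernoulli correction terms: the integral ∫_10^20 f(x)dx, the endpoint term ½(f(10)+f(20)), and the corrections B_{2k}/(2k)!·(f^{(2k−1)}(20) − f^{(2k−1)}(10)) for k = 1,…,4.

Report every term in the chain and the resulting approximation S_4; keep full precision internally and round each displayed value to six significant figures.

Integral: ∫_10^20 1/x^2 dx = 0.0500000.
Endpoint term: (f(10) + f(20))/2 = (0.0100000 + 0.00250000)/2 = 0.00625000.
Integral + boundary = 0.0562500.
Order-1 term: 1/12 · (-0.000250000 − (-0.00200000)) = 0.000145833.
Running total after k=1: 0.0563958.
Order-2 term: −1/720 · (-7.50000e-06 − (-0.000240000)) = -3.22917e-07.
Running total after k=2: 0.0563955.
Order-3 term: 1/30240 · (-5.62500e-07 − (-7.20000e-05)) = 2.36235e-09.
Running total after k=3: 0.0563955.
Order-4 term: −1/1209600 · (-7.87500e-08 − (-4.03200e-05)) = -3.32682e-11.

S_4 ≈ 0.0563955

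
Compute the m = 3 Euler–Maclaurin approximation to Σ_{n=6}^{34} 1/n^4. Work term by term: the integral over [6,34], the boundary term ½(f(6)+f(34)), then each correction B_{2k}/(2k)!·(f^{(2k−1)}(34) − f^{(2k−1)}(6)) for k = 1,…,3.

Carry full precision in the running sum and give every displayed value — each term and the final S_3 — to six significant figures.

The integral term ∫_6^34 1/x^4 dx = 0.00153473.
Endpoint term: (f(6) + f(34))/2 = (0.000771605 + 7.48315e-07)/2 = 0.000386177.
Integral + boundary = 0.00192091.
k=1: B_{2}/(2)! × [f^{(1)}(34) − f^{(1)}(6)] = 1/12 × (-8.80370e-08 − (-0.000514403)) = 4.28596e-05.
Partial sum through k=1: 0.00196377.
k=2: B_{4}/(4)! × [f^{(3)}(34) − f^{(3)}(6)] = −1/720 × (-2.28470e-09 − (-0.000428669)) = -5.95371e-07.
Partial sum through k=2: 0.00196317.
k=3: B_{6}/(6)! × [f^{(5)}(34) − f^{(5)}(6)] = 1/30240 × (-1.10677e-10 − (-0.000666819)) = 2.20509e-08.

S_3 ≈ 0.00196319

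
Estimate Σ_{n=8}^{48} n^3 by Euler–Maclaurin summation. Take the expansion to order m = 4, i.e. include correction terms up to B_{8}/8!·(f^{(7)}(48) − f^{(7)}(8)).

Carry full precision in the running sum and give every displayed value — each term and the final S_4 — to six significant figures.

∫_8^48 x^3 dx evaluates to 1.32608e+06.
½[f(8) + f(48)] = ½[512.000 + 110592] = 55552.0.
So far: 1.38163e+06.
Order-1 term: 1/12 · (6912.00 − 192.000) = 560.000.
Running total after k=1: 1.38219e+06.
Order-2 term: −1/720 · (6.00000 − 6.00000) = 0.00000.
Running total after k=2: 1.38219e+06.
Order-3 term: 1/30240 · (0.00000 − 0.00000) = 0.00000.
Running total after k=3: 1.38219e+06.
Order-4 term: −1/1209600 · (0.00000 − 0.00000) = 0.00000.

S_4 ≈ 1.38219e+06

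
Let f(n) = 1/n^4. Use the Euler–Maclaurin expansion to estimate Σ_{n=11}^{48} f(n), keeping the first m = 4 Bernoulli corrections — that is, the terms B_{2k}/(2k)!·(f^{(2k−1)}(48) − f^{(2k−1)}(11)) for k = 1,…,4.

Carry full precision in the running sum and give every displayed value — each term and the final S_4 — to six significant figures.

S_4 ≈ 0.000283729

The integral term ∫_11^48 1/x^4 dx = 0.000247424.
½[f(11) + f(48)] = ½[6.83013e-05 + 1.88380e-07] = 3.42449e-05.
So far: 0.000281669.
k=1: B_{2}/(2)! × [f^{(1)}(48) − f^{(1)}(11)] = 1/12 × (-1.56983e-08 − (-2.48369e-05)) = 2.06843e-06.
After k=1: 0.000283737.
k=2: B_{4}/(4)! × [f^{(3)}(48) − f^{(3)}(11)] = −1/720 × (-2.04406e-10 − (-6.15790e-06)) = -8.55235e-09.
After k=2: 0.000283729.
k=3: B_{6}/(6)! × [f^{(5)}(48) − f^{(5)}(11)] = 1/30240 × (-4.96819e-12 − (-2.84994e-06)) = 9.42438e-11.
After k=3: 0.000283729.
k=4: B_{8}/(8)! × [f^{(7)}(48) − f^{(7)}(11)] = −1/1209600 × (-1.94070e-13 − (-2.11979e-06)) = -1.75247e-12.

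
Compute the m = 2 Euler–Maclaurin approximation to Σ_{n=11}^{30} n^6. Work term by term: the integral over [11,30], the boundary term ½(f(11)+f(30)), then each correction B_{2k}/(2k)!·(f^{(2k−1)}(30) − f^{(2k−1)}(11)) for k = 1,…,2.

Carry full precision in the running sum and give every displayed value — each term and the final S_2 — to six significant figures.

S_2 ≈ 3.49895e+09

The integral term ∫_11^30 x^6 dx = 3.12150e+09.
½[f(11) + f(30)] = ½[1.77156e+06 + 7.29000e+08] = 3.65386e+08.
So far: 3.48689e+09.
Correction k=1: B_{2}/2! · (f^{(1)}(30) − f^{(1)}(11)) = 1/12 · (1.45800e+08 − 966306) = 1.20695e+07.
Partial sum through k=1: 3.49896e+09.
Correction k=2: B_{4}/4! · (f^{(3)}(30) − f^{(3)}(11)) = −1/720 · (3.24000e+06 − 159720) = -4278.17.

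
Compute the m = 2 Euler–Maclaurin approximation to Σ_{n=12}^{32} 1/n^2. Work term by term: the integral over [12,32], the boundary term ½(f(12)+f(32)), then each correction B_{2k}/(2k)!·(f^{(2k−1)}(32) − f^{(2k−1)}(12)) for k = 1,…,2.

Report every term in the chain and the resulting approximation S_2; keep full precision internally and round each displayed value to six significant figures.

∫_12^32 1/x^2 dx evaluates to 0.0520833.
Endpoint term: (f(12) + f(32))/2 = (0.00694444 + 0.000976562)/2 = 0.00396050.
Integral + boundary = 0.0560438.
k=1: B_{2}/(2)! × [f^{(1)}(32) − f^{(1)}(12)] = 1/12 × (-6.10352e-05 − (-0.00115741)) = 9.13644e-05.
Running total after k=1: 0.0561352.
k=2: B_{4}/(4)! × [f^{(3)}(32) − f^{(3)}(12)] = −1/720 × (-7.15256e-07 − (-9.64506e-05)) = -1.32966e-07.

S_2 ≈ 0.0561351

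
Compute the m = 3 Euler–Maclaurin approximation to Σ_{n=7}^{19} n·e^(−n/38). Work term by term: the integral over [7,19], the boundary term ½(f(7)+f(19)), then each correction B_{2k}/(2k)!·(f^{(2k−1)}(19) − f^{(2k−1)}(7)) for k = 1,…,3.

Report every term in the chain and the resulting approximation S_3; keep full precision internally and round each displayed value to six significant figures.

S_3 ≈ 117.207

Integral: ∫_7^19 x·e^(−x/38) dx = 108.565.
Boundary: ½(f(7) + f(19)) = ½(5.82232 + 11.5241) = 8.67320.
So far: 117.239.
k=1: B_{2}/(2)! × [f^{(1)}(19) − f^{(1)}(7)] = 1/12 × (0.303265 − 0.678542) = -0.0312730.
Running total after k=1: 117.207.
k=2: B_{4}/(4)! × [f^{(3)}(19) − f^{(3)}(7)] = −1/720 × (0.00105009 − 0.00162193) = 7.94222e-07.
Running total after k=2: 117.207.
k=3: B_{6}/(6)! × [f^{(5)}(19) − f^{(5)}(7)] = 1/30240 × (1.30897e-06 − 1.92102e-06) = -2.02396e-11.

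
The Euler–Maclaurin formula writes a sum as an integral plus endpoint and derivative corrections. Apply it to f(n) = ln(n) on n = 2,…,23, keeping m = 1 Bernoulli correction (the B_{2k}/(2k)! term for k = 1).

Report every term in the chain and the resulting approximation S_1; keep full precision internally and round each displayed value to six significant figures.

S_1 ≈ 51.6063

Integral: ∫_2^23 ln(x) dx = 49.7301.
Endpoint term: (f(2) + f(23))/2 = (0.693147 + 3.13549)/2 = 1.91432.
Running total after boundary: 51.6444.
Correction k=1: B_{2}/2! · (f^{(1)}(23) − f^{(1)}(2)) = 1/12 · (0.0434783 − 0.500000) = -0.0380435.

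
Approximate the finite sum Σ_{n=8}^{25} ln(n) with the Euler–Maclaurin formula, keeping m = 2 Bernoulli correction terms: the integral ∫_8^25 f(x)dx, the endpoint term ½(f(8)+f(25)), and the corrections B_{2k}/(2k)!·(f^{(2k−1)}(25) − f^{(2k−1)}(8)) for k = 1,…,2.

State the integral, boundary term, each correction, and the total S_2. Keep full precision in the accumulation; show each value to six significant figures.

S_2 ≈ 49.4784

The integral term ∫_8^25 ln(x) dx = 46.8364.
½[f(8) + f(25)] = ½[2.07944 + 3.21888] = 2.64916.
Integral + boundary = 49.4855.
k=1: B_{2}/(2)! × [f^{(1)}(25) − f^{(1)}(8)] = 1/12 × (0.0400000 − 0.125000) = -0.00708333.
Partial sum through k=1: 49.4784.
k=2: B_{4}/(4)! × [f^{(3)}(25) − f^{(3)}(8)] = −1/720 × (0.000128000 − 0.00390625) = 5.24757e-06.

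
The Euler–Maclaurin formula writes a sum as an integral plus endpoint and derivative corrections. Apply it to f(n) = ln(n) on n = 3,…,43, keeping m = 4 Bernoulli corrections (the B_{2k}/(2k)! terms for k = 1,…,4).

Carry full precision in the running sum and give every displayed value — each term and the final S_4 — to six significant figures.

S_4 ≈ 120.840

∫_3^43 ln(x) dx evaluates to 118.436.
½[f(3) + f(43)] = ½[1.09861 + 3.76120] = 2.42991.
So far: 120.866.
Correction k=1: B_{2}/2! · (f^{(1)}(43) − f^{(1)}(3)) = 1/12 · (0.0232558 − 0.333333) = -0.0258398.
After k=1: 120.840.
Correction k=2: B_{4}/4! · (f^{(3)}(43) − f^{(3)}(3)) = −1/720 · (2.51550e-05 − 0.0740741) = 0.000102846.
After k=2: 120.840.
Correction k=3: B_{6}/6! · (f^{(5)}(43) − f^{(5)}(3)) = 1/30240 · (1.63256e-07 − 0.0987654) = -3.26605e-06.
After k=3: 120.840.
Correction k=4: B_{8}/8! · (f^{(7)}(43) − f^{(7)}(3)) = −1/1209600 · (2.64883e-09 − 0.329218) = 2.72171e-07.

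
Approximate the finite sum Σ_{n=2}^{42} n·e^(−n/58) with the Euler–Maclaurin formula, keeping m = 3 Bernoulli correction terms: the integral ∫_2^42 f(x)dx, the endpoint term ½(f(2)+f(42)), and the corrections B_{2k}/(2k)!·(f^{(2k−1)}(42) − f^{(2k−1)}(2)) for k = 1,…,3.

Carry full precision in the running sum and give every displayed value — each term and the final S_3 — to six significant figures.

S_3 ≈ 561.619

∫_2^42 x·e^(−x/58) dx evaluates to 550.540.
½[f(2) + f(42)] = ½[1.93221 + 20.3592] = 11.1457.
Running total after boundary: 561.686.
k=1: B_{2}/(2)! × [f^{(1)}(42) − f^{(1)}(2)] = 1/12 × (0.133722 − 0.932791) = -0.0665891.
Partial sum through k=1: 561.619.
k=2: B_{4}/(4)! × [f^{(3)}(42) − f^{(3)}(2)] = −1/720 × (0.000327945 − 0.000851665) = 7.27389e-07.
Partial sum through k=2: 561.619.
k=3: B_{6}/(6)! × [f^{(5)}(42) − f^{(5)}(2)] = 1/30240 × (1.83157e-07 − 4.23913e-07) = -7.96152e-12.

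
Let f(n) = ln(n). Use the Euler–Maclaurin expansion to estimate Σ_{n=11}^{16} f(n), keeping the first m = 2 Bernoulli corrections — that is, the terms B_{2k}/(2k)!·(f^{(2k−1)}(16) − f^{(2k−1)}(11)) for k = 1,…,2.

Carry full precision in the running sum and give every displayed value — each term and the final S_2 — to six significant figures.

S_2 ≈ 15.5674

The integral term ∫_11^16 ln(x) dx = 12.9846.
Endpoint term: (f(11) + f(16))/2 = (2.39790 + 2.77259)/2 = 2.58524.
Running total after boundary: 15.5698.
k=1: B_{2}/(2)! × [f^{(1)}(16) − f^{(1)}(11)] = 1/12 × (0.0625000 − 0.0909091) = -0.00236742.
Partial sum through k=1: 15.5674.
k=2: B_{4}/(4)! × [f^{(3)}(16) − f^{(3)}(11)] = −1/720 × (0.000488281 − 0.00150263) = 1.40882e-06.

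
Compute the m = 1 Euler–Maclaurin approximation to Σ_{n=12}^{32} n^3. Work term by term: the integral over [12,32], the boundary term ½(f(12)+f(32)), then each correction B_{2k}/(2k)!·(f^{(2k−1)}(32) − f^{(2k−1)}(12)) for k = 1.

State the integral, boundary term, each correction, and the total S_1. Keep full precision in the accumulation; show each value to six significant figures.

The integral term ∫_12^32 x^3 dx = 256960.
Endpoint term: (f(12) + f(32))/2 = (1728.00 + 32768.0)/2 = 17248.0.
So far: 274208.
k=1: B_{2}/(2)! × [f^{(1)}(32) − f^{(1)}(12)] = 1/12 × (3072.00 − 432.000) = 220.000.

S_1 ≈ 274428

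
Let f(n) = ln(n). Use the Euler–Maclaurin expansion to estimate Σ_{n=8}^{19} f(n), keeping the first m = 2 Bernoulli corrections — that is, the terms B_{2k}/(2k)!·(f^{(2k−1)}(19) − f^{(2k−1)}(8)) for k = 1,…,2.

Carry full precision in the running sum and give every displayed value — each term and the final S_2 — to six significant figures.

S_2 ≈ 30.8147

The integral term ∫_8^19 ln(x) dx = 28.3088.
Boundary: ½(f(8) + f(19)) = ½(2.07944 + 2.94444) = 2.51194.
So far: 30.8207.
k=1: B_{2}/(2)! × [f^{(1)}(19) − f^{(1)}(8)] = 1/12 × (0.0526316 − 0.125000) = -0.00603070.
After k=1: 30.8147.
k=2: B_{4}/(4)! × [f^{(3)}(19) − f^{(3)}(8)] = −1/720 × (0.000291588 − 0.00390625) = 5.02036e-06.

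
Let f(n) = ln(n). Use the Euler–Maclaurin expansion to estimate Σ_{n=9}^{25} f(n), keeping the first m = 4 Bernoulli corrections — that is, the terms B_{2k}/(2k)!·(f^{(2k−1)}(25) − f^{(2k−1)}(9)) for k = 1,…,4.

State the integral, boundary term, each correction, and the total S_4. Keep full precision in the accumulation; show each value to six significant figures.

S_4 ≈ 47.3990

The integral term ∫_9^25 ln(x) dx = 44.6969.
Boundary: ½(f(9) + f(25)) = ½(2.19722 + 3.21888) = 2.70805.
Running total after boundary: 47.4049.
Order-1 term: 1/12 · (0.0400000 − 0.111111) = -0.00592593.
After k=1: 47.3990.
Order-2 term: −1/720 · (0.000128000 − 0.00274348) = 3.63262e-06.
After k=2: 47.3990.
Order-3 term: 1/30240 · (2.45760e-06 − 0.000406442) = -1.33593e-08.
After k=3: 47.3990.
Order-4 term: −1/1209600 · (1.17965e-07 − 0.000150534) = 1.24352e-10.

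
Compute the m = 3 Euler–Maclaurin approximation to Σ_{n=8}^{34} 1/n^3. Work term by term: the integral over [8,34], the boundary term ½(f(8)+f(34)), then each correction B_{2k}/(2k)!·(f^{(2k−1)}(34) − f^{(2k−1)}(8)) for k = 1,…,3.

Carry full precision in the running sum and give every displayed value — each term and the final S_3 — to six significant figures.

S_3 ≈ 0.00842979

∫_8^34 1/x^3 dx evaluates to 0.00737997.
Boundary: ½(f(8) + f(34)) = ½(0.00195312 + 2.54427e-05) = 0.000989284.
Running total after boundary: 0.00836926.
Order-1 term: 1/12 · (-2.24494e-06 − (-0.000732422)) = 6.08481e-05.
After k=1: 0.00843011.
Order-2 term: −1/720 · (-3.88399e-08 − (-0.000228882)) = -3.17837e-07.
After k=2: 0.00842979.
Order-3 term: 1/30240 · (-1.41114e-09 − (-0.000150204)) = 4.96701e-09.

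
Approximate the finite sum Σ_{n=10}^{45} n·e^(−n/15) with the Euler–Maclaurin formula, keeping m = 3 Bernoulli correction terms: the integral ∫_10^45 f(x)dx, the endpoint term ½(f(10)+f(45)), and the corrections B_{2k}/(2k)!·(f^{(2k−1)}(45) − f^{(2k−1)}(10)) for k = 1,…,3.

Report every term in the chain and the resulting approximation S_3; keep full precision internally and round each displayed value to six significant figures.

The integral term ∫_10^45 x·e^(−x/15) dx = 147.723.
½[f(10) + f(45)] = ½[5.13417 + 2.24042] = 3.68729.
Running total after boundary: 151.410.
k=1: B_{2}/(2)! × [f^{(1)}(45) − f^{(1)}(10)] = 1/12 × (-0.0995741 − 0.171139) = -0.0225594.
Partial sum through k=1: 151.388.
k=2: B_{4}/(4)! × [f^{(3)}(45) − f^{(3)}(10)] = −1/720 × (0.00000 − 0.00532433) = 7.39490e-06.
Partial sum through k=2: 151.388.
k=3: B_{6}/(6)! × [f^{(5)}(45) − f^{(5)}(10)] = 1/30240 × (1.96690e-06 − 4.39468e-05) = -1.38822e-09.

S_3 ≈ 151.388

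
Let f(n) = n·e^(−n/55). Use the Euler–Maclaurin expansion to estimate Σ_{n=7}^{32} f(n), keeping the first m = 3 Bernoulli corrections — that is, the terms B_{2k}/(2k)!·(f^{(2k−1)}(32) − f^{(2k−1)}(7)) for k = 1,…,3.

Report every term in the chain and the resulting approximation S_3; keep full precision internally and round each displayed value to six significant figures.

S_3 ≈ 340.215

∫_7^32 x·e^(−x/55) dx evaluates to 328.236.
½[f(7) + f(32)] = ½[6.16345 + 17.8842] = 12.0238.
So far: 340.260.
Correction k=1: B_{2}/2! · (f^{(1)}(32) − f^{(1)}(7)) = 1/12 · (0.233714 − 0.768431) = -0.0445597.
Partial sum through k=1: 340.215.
Correction k=2: B_{4}/4! · (f^{(3)}(32) − f^{(3)}(7)) = −1/720 · (0.000446769 − 0.000836171) = 5.40836e-07.
Partial sum through k=2: 340.215.
Correction k=3: B_{6}/6! · (f^{(5)}(32) − f^{(5)}(7)) = 1/30240 · (2.69844e-07 − 4.68865e-07) = -6.58138e-12.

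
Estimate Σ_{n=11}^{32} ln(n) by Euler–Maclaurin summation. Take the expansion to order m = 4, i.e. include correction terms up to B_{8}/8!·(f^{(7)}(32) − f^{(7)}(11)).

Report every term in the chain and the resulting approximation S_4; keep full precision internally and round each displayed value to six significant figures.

Integral: ∫_11^32 ln(x) dx = 63.5267.
Endpoint term: (f(11) + f(32))/2 = (2.39790 + 3.46574)/2 = 2.93182.
So far: 66.4585.
k=1: B_{2}/(2)! × [f^{(1)}(32) − f^{(1)}(11)] = 1/12 × (0.0312500 − 0.0909091) = -0.00497159.
Partial sum through k=1: 66.4535.
k=2: B_{4}/(4)! × [f^{(3)}(32) − f^{(3)}(11)] = −1/720 × (6.10352e-05 − 0.00150263) = 2.00221e-06.
Partial sum through k=2: 66.4535.
k=3: B_{6}/(6)! × [f^{(5)}(32) − f^{(5)}(11)] = 1/30240 × (7.15256e-07 − 0.000149021) = -4.90429e-09.
Partial sum through k=3: 66.4535.
k=4: B_{8}/(8)! × [f^{(7)}(32) − f^{(7)}(11)] = −1/1209600 × (2.09548e-08 − 3.69474e-05) = 3.05278e-11.

S_4 ≈ 66.4535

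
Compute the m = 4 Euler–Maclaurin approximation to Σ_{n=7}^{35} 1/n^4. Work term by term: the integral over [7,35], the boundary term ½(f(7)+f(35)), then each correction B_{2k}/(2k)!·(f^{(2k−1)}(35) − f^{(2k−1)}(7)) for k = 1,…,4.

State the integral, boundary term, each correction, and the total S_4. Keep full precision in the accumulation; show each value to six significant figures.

S_4 ≈ 0.00119225

Integral: ∫_7^35 1/x^4 dx = 0.000964043.
Endpoint term: (f(7) + f(35))/2 = (0.000416493 + 6.66389e-07)/2 = 0.000208580.
Running total after boundary: 0.00117262.
Correction k=1: B_{2}/2! · (f^{(1)}(35) − f^{(1)}(7)) = 1/12 · (-7.61587e-08 − (-0.000237996)) = 1.98267e-05.
After k=1: 0.00119245.
Correction k=2: B_{4}/4! · (f^{(3)}(35) − f^{(3)}(7)) = −1/720 · (-1.86511e-09 − (-0.000145712)) = -2.02375e-07.
After k=2: 0.00119225.
Correction k=3: B_{6}/6! · (f^{(5)}(35) − f^{(5)}(7)) = 1/30240 · (-8.52623e-11 − (-0.000166528)) = 5.50687e-09.
After k=3: 0.00119225.
Correction k=4: B_{8}/8! · (f^{(7)}(35) − f^{(7)}(7)) = −1/1209600 · (-6.26417e-12 − (-0.000305868)) = -2.52867e-10.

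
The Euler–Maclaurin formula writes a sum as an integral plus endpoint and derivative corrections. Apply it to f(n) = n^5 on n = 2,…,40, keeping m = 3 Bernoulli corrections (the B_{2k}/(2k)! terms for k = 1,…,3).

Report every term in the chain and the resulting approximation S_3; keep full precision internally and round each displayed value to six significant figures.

S_3 ≈ 7.34933e+08

∫_2^40 x^5 dx evaluates to 6.82667e+08.
Endpoint term: (f(2) + f(40))/2 = (32.0000 + 1.02400e+08)/2 = 5.12000e+07.
So far: 7.33867e+08.
Order-1 term: 1/12 · (1.28000e+07 − 80.0000) = 1.06666e+06.
Running total after k=1: 7.34933e+08.
Order-2 term: −1/720 · (96000.0 − 240.000) = -133.000.
Running total after k=2: 7.34933e+08.
Order-3 term: 1/30240 · (120.000 − 120.000) = 0.00000.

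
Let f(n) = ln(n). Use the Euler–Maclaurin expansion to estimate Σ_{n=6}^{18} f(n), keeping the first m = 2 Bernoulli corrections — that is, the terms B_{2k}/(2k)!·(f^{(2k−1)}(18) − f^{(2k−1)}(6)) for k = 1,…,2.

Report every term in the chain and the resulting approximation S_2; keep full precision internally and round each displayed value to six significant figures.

S_2 ≈ 31.6080

Integral: ∫_6^18 ln(x) dx = 29.2761.
Boundary: ½(f(6) + f(18)) = ½(1.79176 + 2.89037) = 2.34107.
Running total after boundary: 31.6172.
Order-1 term: 1/12 · (0.0555556 − 0.166667) = -0.00925926.
Running total after k=1: 31.6079.
Order-2 term: −1/720 · (0.000342936 − 0.00925926) = 1.23838e-05.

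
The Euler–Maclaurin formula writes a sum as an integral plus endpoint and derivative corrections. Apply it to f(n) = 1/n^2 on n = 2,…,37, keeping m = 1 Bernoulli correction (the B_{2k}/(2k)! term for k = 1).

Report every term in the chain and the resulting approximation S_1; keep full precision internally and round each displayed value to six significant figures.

S_1 ≈ 0.619168

The integral term ∫_2^37 1/x^2 dx = 0.472973.
Endpoint term: (f(2) + f(37))/2 = (0.250000 + 0.000730460)/2 = 0.125365.
Integral + boundary = 0.598338.
Correction k=1: B_{2}/2! · (f^{(1)}(37) − f^{(1)}(2)) = 1/12 · (-3.94843e-05 − (-0.250000)) = 0.0208300.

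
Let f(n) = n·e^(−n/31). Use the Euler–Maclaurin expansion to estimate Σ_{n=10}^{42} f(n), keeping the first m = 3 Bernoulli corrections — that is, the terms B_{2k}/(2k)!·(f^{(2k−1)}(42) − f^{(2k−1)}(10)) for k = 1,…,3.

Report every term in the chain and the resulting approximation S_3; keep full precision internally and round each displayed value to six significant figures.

S_3 ≈ 345.718

Integral: ∫_10^42 x·e^(−x/31) dx = 336.728.
Endpoint term: (f(10) + f(42))/2 = (7.24278 + 10.8355)/2 = 9.03915.
So far: 345.767.
k=1: B_{2}/(2)! × [f^{(1)}(42) − f^{(1)}(10)] = 1/12 × (-0.0915444 − 0.490640) = -0.0485153.
Partial sum through k=1: 345.718.
k=2: B_{4}/(4)! × [f^{(3)}(42) − f^{(3)}(10)] = −1/720 × (0.000441658 − 0.00201789) = 2.18921e-06.
Partial sum through k=2: 345.718.
k=3: B_{6}/(6)! × [f^{(5)}(42) − f^{(5)}(10)] = 1/30240 × (1.01829e-06 − 3.66830e-06) = -8.76326e-11.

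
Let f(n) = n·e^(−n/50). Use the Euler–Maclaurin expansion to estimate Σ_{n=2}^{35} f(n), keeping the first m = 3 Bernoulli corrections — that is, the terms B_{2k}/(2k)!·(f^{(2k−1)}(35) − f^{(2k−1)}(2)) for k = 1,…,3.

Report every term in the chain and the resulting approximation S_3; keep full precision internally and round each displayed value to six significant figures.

Integral: ∫_2^35 x·e^(−x/50) dx = 387.565.
½[f(2) + f(35)] = ½[1.92158 + 17.3805] = 9.65103.
Running total after boundary: 397.216.
Correction k=1: B_{2}/2! · (f^{(1)}(35) − f^{(1)}(2)) = 1/12 · (0.148976 − 0.922358) = -0.0644485.
After k=1: 397.152.
Correction k=2: B_{4}/4! · (f^{(3)}(35) − f^{(3)}(2)) = −1/720 · (0.000456858 − 0.00113757) = 9.45439e-07.
After k=2: 397.152.
Correction k=3: B_{6}/6! · (f^{(5)}(35) − f^{(5)}(2)) = 1/30240 · (3.41651e-07 − 7.62482e-07) = -1.39164e-11.

S_3 ≈ 397.152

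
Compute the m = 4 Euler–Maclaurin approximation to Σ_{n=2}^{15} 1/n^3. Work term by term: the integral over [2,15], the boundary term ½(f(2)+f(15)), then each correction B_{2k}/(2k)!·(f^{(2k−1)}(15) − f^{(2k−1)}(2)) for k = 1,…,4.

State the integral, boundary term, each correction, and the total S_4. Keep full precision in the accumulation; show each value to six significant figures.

Integral: ∫_2^15 1/x^3 dx = 0.122778.
Boundary: ½(f(2) + f(15)) = ½(0.125000 + 0.000296296) = 0.0626481.
Running total after boundary: 0.185426.
Correction k=1: B_{2}/2! · (f^{(1)}(15) − f^{(1)}(2)) = 1/12 · (-5.92593e-05 − (-0.187500)) = 0.0156201.
Partial sum through k=1: 0.201046.
Correction k=2: B_{4}/4! · (f^{(3)}(15) − f^{(3)}(2)) = −1/720 · (-5.26749e-06 − (-0.937500)) = -0.00130208.
Partial sum through k=2: 0.199744.
Correction k=3: B_{6}/6! · (f^{(5)}(15) − f^{(5)}(2)) = 1/30240 · (-9.83265e-07 − (-9.84375)) = 0.000325521.
Partial sum through k=3: 0.200069.
Correction k=4: B_{8}/8! · (f^{(7)}(15) − f^{(7)}(2)) = −1/1209600 · (-3.14645e-07 − (-177.188)) = -0.000146484.

S_4 ≈ 0.199923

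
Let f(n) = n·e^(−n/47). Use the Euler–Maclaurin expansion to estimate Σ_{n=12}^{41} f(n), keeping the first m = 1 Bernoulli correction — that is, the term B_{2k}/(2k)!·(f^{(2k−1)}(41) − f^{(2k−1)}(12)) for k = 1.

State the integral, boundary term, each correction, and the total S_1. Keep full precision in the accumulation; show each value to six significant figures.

Integral: ∫_12^41 x·e^(−x/47) dx = 419.425.
Boundary: ½(f(12) + f(41)) = ½(9.29603 + 17.1369) = 13.2164.
So far: 432.641.
Correction k=1: B_{2}/2! · (f^{(1)}(41) − f^{(1)}(12)) = 1/12 · (0.0533581 − 0.576881) = -0.0436269.

S_1 ≈ 432.598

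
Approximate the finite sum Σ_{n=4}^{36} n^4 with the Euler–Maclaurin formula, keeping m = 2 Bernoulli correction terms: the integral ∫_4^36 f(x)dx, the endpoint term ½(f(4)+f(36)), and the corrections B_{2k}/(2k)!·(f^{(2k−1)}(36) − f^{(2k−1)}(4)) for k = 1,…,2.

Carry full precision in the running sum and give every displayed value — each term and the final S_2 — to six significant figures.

S_2 ≈ 1.29485e+07

The integral term ∫_4^36 x^4 dx = 1.20930e+07.
½[f(4) + f(36)] = ½[256.000 + 1.67962e+06] = 839936.
So far: 1.29330e+07.
Correction k=1: B_{2}/2! · (f^{(1)}(36) − f^{(1)}(4)) = 1/12 · (186624 − 256.000) = 15530.7.
Running total after k=1: 1.29485e+07.
Correction k=2: B_{4}/4! · (f^{(3)}(36) − f^{(3)}(4)) = −1/720 · (864.000 − 96.0000) = -1.06667.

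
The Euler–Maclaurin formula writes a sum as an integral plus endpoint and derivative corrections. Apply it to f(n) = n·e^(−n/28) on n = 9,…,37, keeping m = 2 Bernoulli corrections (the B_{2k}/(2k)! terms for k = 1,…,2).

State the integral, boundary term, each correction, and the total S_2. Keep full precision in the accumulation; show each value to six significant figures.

∫_9^37 x·e^(−x/28) dx evaluates to 265.724.
Endpoint term: (f(9) + f(37))/2 = (6.52601 + 9.86990)/2 = 8.19795.
Running total after boundary: 273.922.
Correction k=1: B_{2}/2! · (f^{(1)}(37) − f^{(1)}(9)) = 1/12 · (-0.0857423 − 0.492041) = -0.0481486.
Partial sum through k=1: 273.874.
Correction k=2: B_{4}/4! · (f^{(3)}(37) − f^{(3)}(9)) = −1/720 · (0.000571130 − 0.00247738) = 2.64757e-06.

S_2 ≈ 273.874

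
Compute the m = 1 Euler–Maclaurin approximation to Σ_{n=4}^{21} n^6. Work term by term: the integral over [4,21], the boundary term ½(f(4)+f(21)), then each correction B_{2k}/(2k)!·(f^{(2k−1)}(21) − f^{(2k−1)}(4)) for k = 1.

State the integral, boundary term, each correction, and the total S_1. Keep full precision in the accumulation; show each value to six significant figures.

The integral term ∫_4^21 x^6 dx = 2.57296e+08.
Endpoint term: (f(4) + f(21))/2 = (4096.00 + 8.57661e+07)/2 = 4.28851e+07.
Running total after boundary: 3.00181e+08.
Order-1 term: 1/12 · (2.45046e+07 − 6144.00) = 2.04154e+06.

S_1 ≈ 3.02223e+08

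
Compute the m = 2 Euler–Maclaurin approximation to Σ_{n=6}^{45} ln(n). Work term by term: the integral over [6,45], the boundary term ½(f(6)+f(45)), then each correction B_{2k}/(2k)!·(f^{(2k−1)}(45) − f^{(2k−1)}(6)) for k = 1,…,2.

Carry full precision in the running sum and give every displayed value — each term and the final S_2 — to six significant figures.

S_2 ≈ 124.336

∫_6^45 ln(x) dx evaluates to 121.549.
½[f(6) + f(45)] = ½[1.79176 + 3.80666] = 2.79921.
Running total after boundary: 124.348.
k=1: B_{2}/(2)! × [f^{(1)}(45) − f^{(1)}(6)] = 1/12 × (0.0222222 − 0.166667) = -0.0120370.
Running total after k=1: 124.336.
k=2: B_{4}/(4)! × [f^{(3)}(45) − f^{(3)}(6)] = −1/720 × (2.19479e-05 − 0.00925926) = 1.28296e-05.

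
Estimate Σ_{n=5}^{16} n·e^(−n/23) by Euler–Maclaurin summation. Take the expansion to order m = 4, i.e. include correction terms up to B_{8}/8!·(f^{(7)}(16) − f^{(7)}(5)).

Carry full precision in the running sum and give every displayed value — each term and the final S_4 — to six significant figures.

S_4 ≈ 76.7559

The integral term ∫_5^16 x·e^(−x/23) dx = 70.7942.
½[f(5) + f(16)] = ½[4.02308 + 7.97999] = 6.00153.
Running total after boundary: 76.7957.
k=1: B_{2}/(2)! × [f^{(1)}(16) − f^{(1)}(5)] = 1/12 × (0.151793 − 0.629699) = -0.0398255.
Partial sum through k=1: 76.7559.
k=2: B_{4}/(4)! × [f^{(3)}(16) − f^{(3)}(5)] = −1/720 × (0.00217257 − 0.00423238) = 2.86084e-06.
Partial sum through k=2: 76.7559.
k=3: B_{6}/(6)! × [f^{(5)}(16) − f^{(5)}(5)] = 1/30240 × (7.67146e-06 − 1.37512e-05) = -2.01051e-10.
Partial sum through k=3: 76.7559.
k=4: B_{8}/(8)! × [f^{(7)}(16) − f^{(7)}(5)] = −1/1209600 × (2.12400e-08 − 3.68653e-08) = 1.29177e-14.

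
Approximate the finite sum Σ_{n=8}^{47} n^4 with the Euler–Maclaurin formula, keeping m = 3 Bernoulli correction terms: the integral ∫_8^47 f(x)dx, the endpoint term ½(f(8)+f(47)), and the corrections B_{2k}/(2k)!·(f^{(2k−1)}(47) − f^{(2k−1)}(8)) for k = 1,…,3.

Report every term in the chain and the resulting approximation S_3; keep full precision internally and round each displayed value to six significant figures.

The integral term ∫_8^47 x^4 dx = 4.58624e+07.
Endpoint term: (f(8) + f(47))/2 = (4096.00 + 4.87968e+06)/2 = 2.44189e+06.
Integral + boundary = 4.83043e+07.
k=1: B_{2}/(2)! × [f^{(1)}(47) − f^{(1)}(8)] = 1/12 × (415292 − 2048.00) = 34437.0.
Partial sum through k=1: 4.83388e+07.
k=2: B_{4}/(4)! × [f^{(3)}(47) − f^{(3)}(8)] = −1/720 × (1128.00 − 192.000) = -1.30000.
Partial sum through k=2: 4.83388e+07.
k=3: B_{6}/(6)! × [f^{(5)}(47) − f^{(5)}(8)] = 1/30240 × (0.00000 − 0.00000) = 0.00000.

S_3 ≈ 4.83388e+07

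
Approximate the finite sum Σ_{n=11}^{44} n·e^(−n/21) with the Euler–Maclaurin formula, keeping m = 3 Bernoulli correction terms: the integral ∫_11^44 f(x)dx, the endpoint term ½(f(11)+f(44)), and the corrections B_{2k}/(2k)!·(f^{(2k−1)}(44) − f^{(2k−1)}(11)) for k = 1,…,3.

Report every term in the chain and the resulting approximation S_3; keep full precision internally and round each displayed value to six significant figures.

∫_11^44 x·e^(−x/21) dx evaluates to 230.048.
Boundary: ½(f(11) + f(44)) = ½(6.51486 + 5.41380) = 5.96433.
Running total after boundary: 236.012.
Order-1 term: 1/12 · (-0.134759 − 0.282029) = -0.0347323.
Partial sum through k=1: 235.977.
Order-2 term: −1/720 · (0.000252433 − 0.00332551) = 4.26816e-06.
Partial sum through k=2: 235.977.
Order-3 term: 1/30240 · (1.83774e-06 − 1.36315e-05) = -3.90006e-10.

S_3 ≈ 235.977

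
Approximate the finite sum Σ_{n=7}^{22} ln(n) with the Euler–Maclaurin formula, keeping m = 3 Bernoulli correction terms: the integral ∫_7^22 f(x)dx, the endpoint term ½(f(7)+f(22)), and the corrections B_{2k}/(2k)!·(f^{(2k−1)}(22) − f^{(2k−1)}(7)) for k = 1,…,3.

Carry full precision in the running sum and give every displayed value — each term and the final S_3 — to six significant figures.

S_3 ≈ 41.8919

The integral term ∫_7^22 ln(x) dx = 39.3816.
Endpoint term: (f(7) + f(22))/2 = (1.94591 + 3.09104)/2 = 2.51848.
So far: 41.9000.
Correction k=1: B_{2}/2! · (f^{(1)}(22) − f^{(1)}(7)) = 1/12 · (0.0454545 − 0.142857) = -0.00811688.
After k=1: 41.8919.
Correction k=2: B_{4}/4! · (f^{(3)}(22) − f^{(3)}(7)) = −1/720 · (0.000187829 − 0.00583090) = 7.83760e-06.
After k=2: 41.8919.
Correction k=3: B_{6}/6! · (f^{(5)}(22) − f^{(5)}(7)) = 1/30240 · (4.65691e-06 − 0.00142798) = -4.70674e-08.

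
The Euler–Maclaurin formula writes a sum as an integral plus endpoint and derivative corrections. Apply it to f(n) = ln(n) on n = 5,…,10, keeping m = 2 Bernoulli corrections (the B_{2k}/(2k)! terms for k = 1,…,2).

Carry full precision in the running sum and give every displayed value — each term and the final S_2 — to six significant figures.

Integral: ∫_5^10 ln(x) dx = 9.97866.
½[f(5) + f(10)] = ½[1.60944 + 2.30259] = 1.95601.
So far: 11.9347.
Correction k=1: B_{2}/2! · (f^{(1)}(10) − f^{(1)}(5)) = 1/12 · (0.100000 − 0.200000) = -0.00833333.
Running total after k=1: 11.9263.
Correction k=2: B_{4}/4! · (f^{(3)}(10) − f^{(3)}(5)) = −1/720 · (0.00200000 − 0.0160000) = 1.94444e-05.

S_2 ≈ 11.9264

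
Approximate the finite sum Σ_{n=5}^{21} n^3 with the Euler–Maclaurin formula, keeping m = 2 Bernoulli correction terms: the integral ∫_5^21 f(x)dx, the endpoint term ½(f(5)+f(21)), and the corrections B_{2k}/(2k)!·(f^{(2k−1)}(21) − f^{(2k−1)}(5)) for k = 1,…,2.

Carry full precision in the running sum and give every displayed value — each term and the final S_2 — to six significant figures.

∫_5^21 x^3 dx evaluates to 48464.0.
½[f(5) + f(21)] = ½[125.000 + 9261.00] = 4693.00.
Integral + boundary = 53157.0.
Order-1 term: 1/12 · (1323.00 − 75.0000) = 104.000.
Running total after k=1: 53261.0.
Order-2 term: −1/720 · (6.00000 − 6.00000) = 0.00000.

S_2 ≈ 53261.0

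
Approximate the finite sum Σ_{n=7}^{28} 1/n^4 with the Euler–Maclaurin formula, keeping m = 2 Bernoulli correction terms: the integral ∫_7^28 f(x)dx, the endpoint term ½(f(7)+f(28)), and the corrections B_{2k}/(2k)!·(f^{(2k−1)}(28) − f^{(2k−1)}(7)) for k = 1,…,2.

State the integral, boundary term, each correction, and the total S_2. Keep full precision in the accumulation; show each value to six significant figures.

∫_7^28 1/x^4 dx evaluates to 0.000956633.
Endpoint term: (f(7) + f(28))/2 = (0.000416493 + 1.62693e-06)/2 = 0.000209060.
So far: 0.00116569.
Correction k=1: B_{2}/2! · (f^{(1)}(28) − f^{(1)}(7)) = 1/12 · (-2.32418e-07 − (-0.000237996)) = 1.98136e-05.
Running total after k=1: 0.00118551.
Correction k=2: B_{4}/4! · (f^{(3)}(28) − f^{(3)}(7)) = −1/720 · (-8.89355e-09 − (-0.000145712)) = -2.02365e-07.

S_2 ≈ 0.00118530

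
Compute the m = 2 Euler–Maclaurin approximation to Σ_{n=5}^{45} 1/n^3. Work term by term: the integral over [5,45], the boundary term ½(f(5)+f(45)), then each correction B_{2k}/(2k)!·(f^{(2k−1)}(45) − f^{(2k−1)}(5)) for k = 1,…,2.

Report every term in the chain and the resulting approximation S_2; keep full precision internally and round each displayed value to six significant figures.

The integral term ∫_5^45 1/x^3 dx = 0.0197531.
Endpoint term: (f(5) + f(45))/2 = (0.00800000 + 1.09739e-05)/2 = 0.00400549.
Integral + boundary = 0.0237586.
k=1: B_{2}/(2)! × [f^{(1)}(45) − f^{(1)}(5)] = 1/12 × (-7.31596e-07 − (-0.00480000)) = 0.000399939.
After k=1: 0.0241585.
k=2: B_{4}/(4)! × [f^{(3)}(45) − f^{(3)}(5)] = −1/720 × (-7.22564e-09 − (-0.00384000)) = -5.33332e-06.

S_2 ≈ 0.0241532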